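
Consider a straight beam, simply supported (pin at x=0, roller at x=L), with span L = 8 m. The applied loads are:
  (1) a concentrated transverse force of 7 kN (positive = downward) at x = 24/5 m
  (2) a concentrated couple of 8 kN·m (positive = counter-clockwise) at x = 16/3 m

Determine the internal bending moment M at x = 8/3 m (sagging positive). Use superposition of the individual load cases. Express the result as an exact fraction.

M(8/3) = 152/15 kN·m

Load 1 — point force P=7 kN at a=24/5 m (b=L-a=16/5):
  M_1 = Pbx/L  [x≤a] = 7·(16/5)·(8/3)/8 = 112/15 kN·m
Load 2 — applied couple M₀=8 kN·m at a=16/3 m (b=L-a=8/3):
  M_2 = M₀x/L  [x≤a] = 8·(8/3)/8 = 8/3 kN·m
Superposition: M = Σ M_i = 152/15 kN·m ≈ 10.133333 kN·m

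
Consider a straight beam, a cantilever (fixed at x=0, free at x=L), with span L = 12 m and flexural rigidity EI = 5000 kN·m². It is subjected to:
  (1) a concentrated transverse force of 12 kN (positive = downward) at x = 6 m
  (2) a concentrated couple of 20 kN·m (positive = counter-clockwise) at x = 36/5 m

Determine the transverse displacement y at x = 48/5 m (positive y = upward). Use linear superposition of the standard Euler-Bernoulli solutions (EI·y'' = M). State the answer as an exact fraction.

y(48/5) = -486/3125 m

Load 1 — point force P=12 kN at a=6 m (b=L-a=6):
  y_1 = -Pa²(3x-a)/(6EI)  [x>a] = -12·6²·(3·(48/5)-6)/(6·5000) = -1026/3125 m
Load 2 — applied couple M₀=20 kN·m at a=36/5 m (b=L-a=24/5):
  y_2 = M₀a(2x-a)/(2EI)  [x>a] = 20·(36/5)·(2·(48/5)-(36/5))/(2·5000) = 108/625 m
Superposition: y = Σ y_i = -486/3125 m ≈ -0.155520 m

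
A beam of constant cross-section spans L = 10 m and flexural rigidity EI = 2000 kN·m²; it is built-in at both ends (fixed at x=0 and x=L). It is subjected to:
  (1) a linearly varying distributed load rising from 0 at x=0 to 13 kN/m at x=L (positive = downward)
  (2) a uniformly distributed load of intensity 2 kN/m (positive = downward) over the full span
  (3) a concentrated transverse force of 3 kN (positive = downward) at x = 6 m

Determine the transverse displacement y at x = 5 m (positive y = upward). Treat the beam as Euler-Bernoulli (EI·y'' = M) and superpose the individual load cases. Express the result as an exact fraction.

y(5) = -11297/96000 m

Load 1 — triangular load w₀=13 kN/m (0→w₀ over full span):
  y_1 = -w₀x²(L-x)²(x+2L)/(120LEI) = -13·5²·(10-5)²·(5+2·10)/(120·10·2000) = -65/768 m
Load 2 — uniform load w=2 kN/m over full span:
  y_2 = -wx²(L-x)²/(24EI) = -2·5²·(10-5)²/(24·2000) = -5/192 m
Load 3 — point force P=3 kN at a=6 m (b=L-a=4):
  y_3 = -Pb²x²(3aL-(3a+b)x)/(6L³EI)  [x≤a] = -3·4²·5²·(3·6·10-(3·6+4)·5)/(6·10³·2000) = -7/1000 m
Superposition: y = Σ y_i = -11297/96000 m ≈ -0.117677 m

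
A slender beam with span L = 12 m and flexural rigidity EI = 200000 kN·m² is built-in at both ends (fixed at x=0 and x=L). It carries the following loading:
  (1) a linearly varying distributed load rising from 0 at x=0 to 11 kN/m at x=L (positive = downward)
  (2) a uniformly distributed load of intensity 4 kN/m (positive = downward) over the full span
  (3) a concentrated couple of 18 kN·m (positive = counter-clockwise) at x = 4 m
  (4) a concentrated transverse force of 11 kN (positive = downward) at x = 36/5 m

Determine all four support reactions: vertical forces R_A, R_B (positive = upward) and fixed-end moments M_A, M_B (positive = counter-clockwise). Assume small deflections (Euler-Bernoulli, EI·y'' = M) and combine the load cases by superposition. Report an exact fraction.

R_A = 6209/125 kN, M_A = 14184/125 kN·m, R_B = 9416/125 kN, M_B = -17526/125 kN·m

Load 1 — triangular load w₀=11 kN/m (0→w₀ over full span):
  R_A = 3w₀L/20 = 3·11·12/20 = 99/5 kN
  M_A = w₀L²/30 = 11·12²/30 = 264/5 kN·m
  R_B = 7w₀L/20 = 7·11·12/20 = 231/5 kN
  M_B = -w₀L²/20 = -11·12²/20 = -396/5 kN·m
Load 2 — uniform load w=4 kN/m over full span:
  R_A = wL/2 = 4·12/2 = 24 kN
  M_A = wL²/12 = 4·12²/12 = 48 kN·m
  R_B = wL/2 = 4·12/2 = 24 kN
  M_B = -wL²/12 = -4·12²/12 = -48 kN·m
Load 3 — applied couple M₀=18 kN·m at a=4 m (b=L-a=8):
  R_A = 6M₀ab/L³ = 6·18·4·8/12³ = 2 kN
  M_A = M₀b(2a-b)/L² = 18·8·(2·4-8)/12² = 0 kN·m
  R_B = -6M₀ab/L³ = -6·18·4·8/12³ = -2 kN
  M_B = M₀a(2b-a)/L² = 18·4·(2·8-4)/12² = 6 kN·m
Load 4 — point force P=11 kN at a=36/5 m (b=L-a=24/5):
  R_A = Pb²(3a+b)/L³ = 11·(24/5)²·(3·(36/5)+(24/5))/12³ = 484/125 kN
  M_A = Pab²/L² = 11·(36/5)·(24/5)²/12² = 1584/125 kN·m
  R_B = Pa²(a+3b)/L³ = 11·(36/5)²·((36/5)+3·(24/5))/12³ = 891/125 kN
  M_B = -Pa²b/L² = -11·(36/5)²·(24/5)/12² = -2376/125 kN·m
Superposition: R_A = 6209/125 kN, M_A = 14184/125 kN·m, R_B = 9416/125 kN, M_B = -17526/125 kN·m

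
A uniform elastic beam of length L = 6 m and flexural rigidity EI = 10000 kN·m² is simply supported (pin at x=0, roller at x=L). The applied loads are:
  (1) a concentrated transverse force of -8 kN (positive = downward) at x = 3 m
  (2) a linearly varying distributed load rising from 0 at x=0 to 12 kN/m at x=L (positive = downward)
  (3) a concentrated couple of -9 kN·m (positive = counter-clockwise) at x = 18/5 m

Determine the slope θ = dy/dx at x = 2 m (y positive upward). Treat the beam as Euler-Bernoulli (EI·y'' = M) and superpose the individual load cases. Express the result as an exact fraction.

Load 1 — point force P=-8 kN at a=3 m (b=L-a=3):
  θ_1 = -Pb(L²-b²-3x²)/(6LEI)  [x≤a] = -(-8)·3·(6²-3²-3·2²)/(6·6·10000) = 1/1000 rad
Load 2 — triangular load w₀=12 kN/m (0→w₀ over full span):
  θ_2 = -w₀(7L⁴-30L²x²+15x⁴)/(360LEI) = -12·(7·6⁴-30·6²·2²+15·2⁴)/(360·6·10000) = -26/9375 rad
Load 3 — applied couple M₀=-9 kN·m at a=18/5 m (b=L-a=12/5):
  θ_3 = (M₀x²/(2L)+C₁)/EI  [x≤a] with C₁=M₀(3b²-L²)/(6L)=117/25 = ((-9)·2²/(2·6)+(117/25))/10000 = 21/125000 rad
Superposition: θ = Σ θ_i = -301/187500 rad ≈ -0.001605 rad

θ(2) = -301/187500 rad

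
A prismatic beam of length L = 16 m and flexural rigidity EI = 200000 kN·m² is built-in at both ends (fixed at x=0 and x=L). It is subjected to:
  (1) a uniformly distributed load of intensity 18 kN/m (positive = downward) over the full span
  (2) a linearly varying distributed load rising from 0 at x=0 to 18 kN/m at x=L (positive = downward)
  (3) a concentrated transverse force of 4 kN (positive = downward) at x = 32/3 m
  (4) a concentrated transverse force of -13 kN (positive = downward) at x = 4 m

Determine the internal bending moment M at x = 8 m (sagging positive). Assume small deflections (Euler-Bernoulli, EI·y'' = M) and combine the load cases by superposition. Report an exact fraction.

Load 1 — uniform load w=18 kN/m over full span:
  M_1 = wLx/2 - wL²/12 - wx²/2 = 18·16·8/2 - 18·16²/12 - 18·8²/2 = 192 kN·m
Load 2 — triangular load w₀=18 kN/m (0→w₀ over full span):
  M_2 = 3w₀Lx/20 - w₀L²/30 - w₀x³/(6L) = 3·18·16·8/20 - 18·16²/30 - 18·8³/(6·16) = 96 kN·m
Load 3 — point force P=4 kN at a=32/3 m (b=L-a=16/3):
  M_3 = Pb²(3a+b)x/L³ - Pab²/L²  [x≤a] = 4·(16/3)²·(3·(32/3)+(16/3))·8/16³ - 4·(32/3)·(16/3)²/16² = 32/9 kN·m
Load 4 — point force P=-13 kN at a=4 m (b=L-a=12):
  M_4 = Pa²(a+3b)(L-x)/L³ - Pa²b/L²  [x>a] = (-13)·4²·(4+3·12)·(16-8)/16³ - (-13)·4²·12/16² = -13/2 kN·m
Superposition: M = Σ M_i = 5131/18 kN·m ≈ 285.055556 kN·m

M(8) = 5131/18 kN·m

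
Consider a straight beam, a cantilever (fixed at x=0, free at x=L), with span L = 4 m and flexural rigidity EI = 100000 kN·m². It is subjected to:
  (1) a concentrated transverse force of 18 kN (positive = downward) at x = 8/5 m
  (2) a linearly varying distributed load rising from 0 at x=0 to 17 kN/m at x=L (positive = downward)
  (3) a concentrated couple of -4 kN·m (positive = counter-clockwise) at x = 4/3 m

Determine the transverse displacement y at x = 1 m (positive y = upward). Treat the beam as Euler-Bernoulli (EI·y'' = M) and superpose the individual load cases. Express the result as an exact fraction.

Load 1 — point force P=18 kN at a=8/5 m (b=L-a=12/5):
  y_1 = -Px²(3a-x)/(6EI)  [x≤a] = -18·1²·(3·(8/5)-1)/(6·100000) = -57/500000 m
Load 2 — triangular load w₀=17 kN/m (0→w₀ over full span):
  y_2 = (w₀Lx³/12-w₀L²x²/6-w₀x⁵/(120L))/EI = (17·4·1³/12-17·4²·1²/6-17·1⁵/(120·4))/100000 = -19057/48000000 m
Load 3 — applied couple M₀=-4 kN·m at a=4/3 m (b=L-a=8/3):
  y_3 = M₀x²/(2EI)  [x≤a] = (-4)·1²/(2·100000) = -1/50000 m
Superposition: y = Σ y_i = -25489/48000000 m ≈ -0.000531 m

y(1) = -25489/48000000 m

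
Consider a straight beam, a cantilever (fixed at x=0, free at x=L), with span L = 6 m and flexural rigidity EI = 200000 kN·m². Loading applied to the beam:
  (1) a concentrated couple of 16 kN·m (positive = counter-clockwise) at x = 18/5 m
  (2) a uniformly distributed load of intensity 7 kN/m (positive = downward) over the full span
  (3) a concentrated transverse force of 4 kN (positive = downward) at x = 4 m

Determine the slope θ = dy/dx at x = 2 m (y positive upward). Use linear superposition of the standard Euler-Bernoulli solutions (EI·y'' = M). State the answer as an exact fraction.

Load 1 — applied couple M₀=16 kN·m at a=18/5 m (b=L-a=12/5):
  θ_1 = M₀x/EI  [x≤a] = 16·2/200000 = 1/6250 rad
Load 2 — uniform load w=7 kN/m over full span:
  θ_2 = -wx(x²-3Lx+3L²)/(6EI) = -7·2·(2²-3·6·2+3·6²)/(6·200000) = -133/150000 rad
Load 3 — point force P=4 kN at a=4 m (b=L-a=2):
  θ_3 = -Px(2a-x)/(2EI)  [x≤a] = -4·2·(2·4-2)/(2·200000) = -3/25000 rad
Superposition: θ = Σ θ_i = -127/150000 rad ≈ -0.000847 rad

θ(2) = -127/150000 rad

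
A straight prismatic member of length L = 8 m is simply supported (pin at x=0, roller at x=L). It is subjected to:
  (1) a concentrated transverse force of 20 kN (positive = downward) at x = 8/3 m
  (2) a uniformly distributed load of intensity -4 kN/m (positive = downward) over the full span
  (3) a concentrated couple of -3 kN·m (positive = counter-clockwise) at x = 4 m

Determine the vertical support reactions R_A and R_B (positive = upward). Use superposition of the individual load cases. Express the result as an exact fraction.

R_A = -73/24 kN, R_B = -215/24 kN

Load 1 — point force P=20 kN at a=8/3 m (b=L-a=16/3):
  R_A = Pb/L = 20·(16/3)/8 = 40/3 kN
  R_B = Pa/L = 20·(8/3)/8 = 20/3 kN
Load 2 — uniform load w=-4 kN/m over full span:
  R_A = wL/2 = (-4)·8/2 = -16 kN
  R_B = wL/2 = (-4)·8/2 = -16 kN
Load 3 — applied couple M₀=-3 kN·m at a=4 m (b=L-a=4):
  R_A = M₀/L = (-3)/8 = -3/8 kN
  R_B = -M₀/L = -(-3)/8 = 3/8 kN
Superposition: R_A = -73/24 kN, R_B = -215/24 kN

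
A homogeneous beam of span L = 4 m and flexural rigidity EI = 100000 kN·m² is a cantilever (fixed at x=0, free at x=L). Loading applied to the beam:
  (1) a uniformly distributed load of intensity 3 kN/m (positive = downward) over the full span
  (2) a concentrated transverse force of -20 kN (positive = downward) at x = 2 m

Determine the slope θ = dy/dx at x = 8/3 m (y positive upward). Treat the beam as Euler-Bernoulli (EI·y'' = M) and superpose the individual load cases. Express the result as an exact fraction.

θ(8/3) = 31/337500 rad

Load 1 — uniform load w=3 kN/m over full span:
  θ_1 = -wx(x²-3Lx+3L²)/(6EI) = -3·(8/3)·((8/3)²-3·4·(8/3)+3·4²)/(6·100000) = -26/84375 rad
Load 2 — point force P=-20 kN at a=2 m (b=L-a=2):
  θ_2 = -Pa²/(2EI)  [x>a] = -(-20)·2²/(2·100000) = 1/2500 rad
Superposition: θ = Σ θ_i = 31/337500 rad ≈ 0.000092 rad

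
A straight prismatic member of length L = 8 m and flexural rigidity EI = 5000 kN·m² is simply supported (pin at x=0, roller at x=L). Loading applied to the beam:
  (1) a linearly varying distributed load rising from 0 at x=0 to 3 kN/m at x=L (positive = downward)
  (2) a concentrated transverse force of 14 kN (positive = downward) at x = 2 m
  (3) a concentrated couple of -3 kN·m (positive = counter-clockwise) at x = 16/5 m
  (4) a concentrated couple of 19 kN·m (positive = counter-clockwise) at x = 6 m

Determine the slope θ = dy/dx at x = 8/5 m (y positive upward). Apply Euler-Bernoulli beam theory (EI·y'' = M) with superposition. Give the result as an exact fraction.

Load 1 — triangular load w₀=3 kN/m (0→w₀ over full span):
  θ_1 = -w₀(7L⁴-30L²x²+15x⁴)/(360LEI) = -3·(7·8⁴-30·8²·(8/5)²+15·(8/5)⁴)/(360·8·5000) = -5824/1171875 rad
Load 2 — point force P=14 kN at a=2 m (b=L-a=6):
  θ_2 = -Pb(L²-b²-3x²)/(6LEI)  [x≤a] = -14·6·(8²-6²-3·(8/5)²)/(6·8·5000) = -889/125000 rad
Load 3 — applied couple M₀=-3 kN·m at a=16/5 m (b=L-a=24/5):
  θ_3 = (M₀x²/(2L)+C₁)/EI  [x≤a] with C₁=M₀(3b²-L²)/(6L)=-8/25 = ((-3)·(8/5)²/(2·8)+(-8/25))/5000 = -1/6250 rad
Load 4 — applied couple M₀=19 kN·m at a=6 m (b=L-a=2):
  θ_4 = (M₀x²/(2L)+C₁)/EI  [x≤a] with C₁=M₀(3b²-L²)/(6L)=-247/12 = (19·(8/5)²/(2·8)+(-247/12))/5000 = -5263/1500000 rad
Superposition: θ = Σ θ_i = -196881/12500000 rad ≈ -0.015750 rad

θ(8/5) = -196881/12500000 rad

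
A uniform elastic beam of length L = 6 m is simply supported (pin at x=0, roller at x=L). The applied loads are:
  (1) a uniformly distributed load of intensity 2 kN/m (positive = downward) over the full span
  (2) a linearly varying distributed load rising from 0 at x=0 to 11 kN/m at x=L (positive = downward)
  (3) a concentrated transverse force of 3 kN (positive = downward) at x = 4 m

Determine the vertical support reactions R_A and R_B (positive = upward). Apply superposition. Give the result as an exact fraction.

Load 1 — uniform load w=2 kN/m over full span:
  R_A = wL/2 = 2·6/2 = 6 kN
  R_B = wL/2 = 2·6/2 = 6 kN
Load 2 — triangular load w₀=11 kN/m (0→w₀ over full span):
  R_A = w₀L/6 = 11·6/6 = 11 kN
  R_B = w₀L/3 = 11·6/3 = 22 kN
Load 3 — point force P=3 kN at a=4 m (b=L-a=2):
  R_A = Pb/L = 3·2/6 = 1 kN
  R_B = Pa/L = 3·4/6 = 2 kN
Superposition: R_A = 18 kN, R_B = 30 kN

R_A = 18 kN, R_B = 30 kN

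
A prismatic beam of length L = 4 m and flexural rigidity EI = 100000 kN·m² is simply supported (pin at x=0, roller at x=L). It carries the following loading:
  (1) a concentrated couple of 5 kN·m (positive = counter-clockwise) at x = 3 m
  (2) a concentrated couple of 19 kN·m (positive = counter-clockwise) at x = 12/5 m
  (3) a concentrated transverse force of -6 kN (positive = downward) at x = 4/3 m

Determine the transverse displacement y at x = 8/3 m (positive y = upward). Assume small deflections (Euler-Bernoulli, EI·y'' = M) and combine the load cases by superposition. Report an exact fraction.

y(8/3) = -1961/202500000 m

Load 1 — applied couple M₀=5 kN·m at a=3 m (b=L-a=1):
  y_1 = (M₀x³/(6L)+C₁x)/EI  [x≤a] with C₁=M₀(3b²-L²)/(6L)=-65/24 = (5·(8/3)³/(6·4)+(-65/24)·(8/3))/100000 = -53/1620000 m
Load 2 — applied couple M₀=19 kN·m at a=12/5 m (b=L-a=8/5):
  y_2 = (M₀x³/(6L)-M₀(x-a)²/2+C₁x)/EI  [x>a] with C₁=M₀(3b²-L²)/(6L)=-494/75 = (19·(8/3)³/(6·4)-19·((8/3)-(12/5))²/2+(-494/75)·(8/3))/100000 = -817/25312500 m
Load 3 — point force P=-6 kN at a=4/3 m (b=L-a=8/3):
  y_3 = -Pa(L-x)(2Lx-a²-x²)/(6LEI)  [x>a] = -(-6)·(4/3)·(4-(8/3))·(2·4·(8/3)-(4/3)²-(8/3)²)/(6·4·100000) = 14/253125 m
Superposition: y = Σ y_i = -1961/202500000 m ≈ -0.000010 m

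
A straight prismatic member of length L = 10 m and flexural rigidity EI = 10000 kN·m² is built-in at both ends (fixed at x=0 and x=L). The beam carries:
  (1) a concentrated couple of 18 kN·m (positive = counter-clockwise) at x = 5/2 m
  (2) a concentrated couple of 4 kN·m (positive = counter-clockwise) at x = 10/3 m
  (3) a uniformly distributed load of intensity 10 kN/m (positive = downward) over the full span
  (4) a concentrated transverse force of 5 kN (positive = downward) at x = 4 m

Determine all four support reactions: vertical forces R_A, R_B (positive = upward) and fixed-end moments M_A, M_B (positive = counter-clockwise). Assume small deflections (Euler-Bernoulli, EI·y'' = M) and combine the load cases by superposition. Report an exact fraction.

Load 1 — applied couple M₀=18 kN·m at a=5/2 m (b=L-a=15/2):
  R_A = 6M₀ab/L³ = 6·18·(5/2)·(15/2)/10³ = 81/40 kN
  M_A = M₀b(2a-b)/L² = 18·(15/2)·(2·(5/2)-(15/2))/10² = -27/8 kN·m
  R_B = -6M₀ab/L³ = -6·18·(5/2)·(15/2)/10³ = -81/40 kN
  M_B = M₀a(2b-a)/L² = 18·(5/2)·(2·(15/2)-(5/2))/10² = 45/8 kN·m
Load 2 — applied couple M₀=4 kN·m at a=10/3 m (b=L-a=20/3):
  R_A = 6M₀ab/L³ = 6·4·(10/3)·(20/3)/10³ = 8/15 kN
  M_A = M₀b(2a-b)/L² = 4·(20/3)·(2·(10/3)-(20/3))/10² = 0 kN·m
  R_B = -6M₀ab/L³ = -6·4·(10/3)·(20/3)/10³ = -8/15 kN
  M_B = M₀a(2b-a)/L² = 4·(10/3)·(2·(20/3)-(10/3))/10² = 4/3 kN·m
Load 3 — uniform load w=10 kN/m over full span:
  R_A = wL/2 = 10·10/2 = 50 kN
  M_A = wL²/12 = 10·10²/12 = 250/3 kN·m
  R_B = wL/2 = 10·10/2 = 50 kN
  M_B = -wL²/12 = -10·10²/12 = -250/3 kN·m
Load 4 — point force P=5 kN at a=4 m (b=L-a=6):
  R_A = Pb²(3a+b)/L³ = 5·6²·(3·4+6)/10³ = 81/25 kN
  M_A = Pab²/L² = 5·4·6²/10² = 36/5 kN·m
  R_B = Pa²(a+3b)/L³ = 5·4²·(4+3·6)/10³ = 44/25 kN
  M_B = -Pa²b/L² = -5·4²·6/10² = -24/5 kN·m
Superposition: R_A = 33479/600 kN, M_A = 10459/120 kN·m, R_B = 29521/600 kN, M_B = -3247/40 kN·m

R_A = 33479/600 kN, M_A = 10459/120 kN·m, R_B = 29521/600 kN, M_B = -3247/40 kN·m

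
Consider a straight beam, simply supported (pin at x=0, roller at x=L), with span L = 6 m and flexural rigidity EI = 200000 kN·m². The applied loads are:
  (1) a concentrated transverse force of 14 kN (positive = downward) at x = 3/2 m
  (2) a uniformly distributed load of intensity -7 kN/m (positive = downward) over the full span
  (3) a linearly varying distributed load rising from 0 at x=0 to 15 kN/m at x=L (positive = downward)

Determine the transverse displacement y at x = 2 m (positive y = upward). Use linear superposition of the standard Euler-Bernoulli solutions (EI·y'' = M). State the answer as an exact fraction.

y(2) = -109/480000 m

Load 1 — point force P=14 kN at a=3/2 m (b=L-a=9/2):
  y_1 = -Pa(L-x)(2Lx-a²-x²)/(6LEI)  [x>a] = -14·(3/2)·(6-2)·(2·6·2-(3/2)²-2²)/(6·6·200000) = -497/2400000 m
Load 2 — uniform load w=-7 kN/m over full span:
  y_2 = -wx(L³-2Lx²+x³)/(24EI) = -(-7)·2·(6³-2·6·2²+2³)/(24·200000) = 77/150000 m
Load 3 — triangular load w₀=15 kN/m (0→w₀ over full span):
  y_3 = -w₀x(7L⁴-10L²x²+3x⁴)/(360LEI) = -15·2·(7·6⁴-10·6²·2²+3·2⁴)/(360·6·200000) = -1/1875 m
Superposition: y = Σ y_i = -109/480000 m ≈ -0.000227 m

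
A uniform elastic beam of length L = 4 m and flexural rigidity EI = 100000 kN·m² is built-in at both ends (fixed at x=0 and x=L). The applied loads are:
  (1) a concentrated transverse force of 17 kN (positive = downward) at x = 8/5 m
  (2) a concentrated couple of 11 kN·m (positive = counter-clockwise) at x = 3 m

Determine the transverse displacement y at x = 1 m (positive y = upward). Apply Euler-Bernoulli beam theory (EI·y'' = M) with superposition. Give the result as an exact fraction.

Load 1 — point force P=17 kN at a=8/5 m (b=L-a=12/5):
  y_1 = -Pb²x²(3aL-(3a+b)x)/(6L³EI)  [x≤a] = -17·(12/5)²·1²·(3·(8/5)·4-(3·(8/5)+(12/5))·1)/(6·4³·100000) = -153/5000000 m
Load 2 — applied couple M₀=11 kN·m at a=3 m (b=L-a=1):
  y_2 = (R_Ax³/6 - M_Ax²/2)/EI  [x≤a] with R_A=99/32, M_A=55/16 = ((99/32)·1³/6 - (55/16)·1²/2)/100000 = -77/6400000 m
Superposition: y = Σ y_i = -6821/160000000 m ≈ -0.000043 m

y(1) = -6821/160000000 m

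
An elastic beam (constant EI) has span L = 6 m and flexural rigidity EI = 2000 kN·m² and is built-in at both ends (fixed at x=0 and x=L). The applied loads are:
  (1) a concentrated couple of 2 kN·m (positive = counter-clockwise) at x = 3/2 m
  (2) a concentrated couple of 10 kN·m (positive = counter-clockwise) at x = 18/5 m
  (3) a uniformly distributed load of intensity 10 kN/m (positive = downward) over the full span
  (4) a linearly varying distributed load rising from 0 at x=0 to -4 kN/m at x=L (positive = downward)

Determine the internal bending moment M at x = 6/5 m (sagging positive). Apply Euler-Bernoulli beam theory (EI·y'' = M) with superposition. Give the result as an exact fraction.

M(6/5) = -23/1000 kN·m

Load 1 — applied couple M₀=2 kN·m at a=3/2 m (b=L-a=9/2):
  M_1 = R_Ax - M_A  [x≤a] with R_A=3/8, M_A=-3/8 = (3/8)·(6/5) - (-3/8) = 33/40 kN·m
Load 2 — applied couple M₀=10 kN·m at a=18/5 m (b=L-a=12/5):
  M_2 = R_Ax - M_A  [x≤a] with R_A=12/5, M_A=16/5 = (12/5)·(6/5) - (16/5) = -8/25 kN·m
Load 3 — uniform load w=10 kN/m over full span:
  M_3 = wLx/2 - wL²/12 - wx²/2 = 10·6·(6/5)/2 - 10·6²/12 - 10·(6/5)²/2 = -6/5 kN·m
Load 4 — triangular load w₀=-4 kN/m (0→w₀ over full span):
  M_4 = 3w₀Lx/20 - w₀L²/30 - w₀x³/(6L) = 3·(-4)·6·(6/5)/20 - (-4)·6²/30 - (-4)·(6/5)³/(6·6) = 84/125 kN·m
Superposition: M = Σ M_i = -23/1000 kN·m ≈ -0.023000 kN·m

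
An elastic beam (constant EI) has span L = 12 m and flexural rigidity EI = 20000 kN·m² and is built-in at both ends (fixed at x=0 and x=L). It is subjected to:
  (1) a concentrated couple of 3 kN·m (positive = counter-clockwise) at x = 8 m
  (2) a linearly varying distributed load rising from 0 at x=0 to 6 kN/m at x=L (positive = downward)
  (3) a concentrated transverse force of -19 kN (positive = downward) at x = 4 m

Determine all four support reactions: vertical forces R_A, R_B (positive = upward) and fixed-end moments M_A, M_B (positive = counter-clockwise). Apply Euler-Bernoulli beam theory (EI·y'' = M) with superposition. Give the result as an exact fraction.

R_A = -397/135 kN, M_A = -179/45 kN·m, R_B = 2692/135 kN, M_B = -1184/45 kN·m

Load 1 — applied couple M₀=3 kN·m at a=8 m (b=L-a=4):
  R_A = 6M₀ab/L³ = 6·3·8·4/12³ = 1/3 kN
  M_A = M₀b(2a-b)/L² = 3·4·(2·8-4)/12² = 1 kN·m
  R_B = -6M₀ab/L³ = -6·3·8·4/12³ = -1/3 kN
  M_B = M₀a(2b-a)/L² = 3·8·(2·4-8)/12² = 0 kN·m
Load 2 — triangular load w₀=6 kN/m (0→w₀ over full span):
  R_A = 3w₀L/20 = 3·6·12/20 = 54/5 kN
  M_A = w₀L²/30 = 6·12²/30 = 144/5 kN·m
  R_B = 7w₀L/20 = 7·6·12/20 = 126/5 kN
  M_B = -w₀L²/20 = -6·12²/20 = -216/5 kN·m
Load 3 — point force P=-19 kN at a=4 m (b=L-a=8):
  R_A = Pb²(3a+b)/L³ = (-19)·8²·(3·4+8)/12³ = -380/27 kN
  M_A = Pab²/L² = (-19)·4·8²/12² = -304/9 kN·m
  R_B = Pa²(a+3b)/L³ = (-19)·4²·(4+3·8)/12³ = -133/27 kN
  M_B = -Pa²b/L² = -(-19)·4²·8/12² = 152/9 kN·m
Superposition: R_A = -397/135 kN, M_A = -179/45 kN·m, R_B = 2692/135 kN, M_B = -1184/45 kN·m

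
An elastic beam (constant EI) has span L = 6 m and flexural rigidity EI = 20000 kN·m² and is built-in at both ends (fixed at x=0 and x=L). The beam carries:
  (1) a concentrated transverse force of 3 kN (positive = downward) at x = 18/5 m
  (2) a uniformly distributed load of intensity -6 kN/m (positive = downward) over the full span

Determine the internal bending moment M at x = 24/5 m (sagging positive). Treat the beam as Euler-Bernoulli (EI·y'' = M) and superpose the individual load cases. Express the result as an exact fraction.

Load 1 — point force P=3 kN at a=18/5 m (b=L-a=12/5):
  M_1 = Pa²(a+3b)(L-x)/L³ - Pa²b/L²  [x>a] = 3·(18/5)²·((18/5)+3·(12/5))·(6-(24/5))/6³ - 3·(18/5)²·(12/5)/6² = -162/625 kN·m
Load 2 — uniform load w=-6 kN/m over full span:
  M_2 = wLx/2 - wL²/12 - wx²/2 = (-6)·6·(24/5)/2 - (-6)·6²/12 - (-6)·(24/5)²/2 = 18/25 kN·m
Superposition: M = Σ M_i = 288/625 kN·m ≈ 0.460800 kN·m

M(24/5) = 288/625 kN·m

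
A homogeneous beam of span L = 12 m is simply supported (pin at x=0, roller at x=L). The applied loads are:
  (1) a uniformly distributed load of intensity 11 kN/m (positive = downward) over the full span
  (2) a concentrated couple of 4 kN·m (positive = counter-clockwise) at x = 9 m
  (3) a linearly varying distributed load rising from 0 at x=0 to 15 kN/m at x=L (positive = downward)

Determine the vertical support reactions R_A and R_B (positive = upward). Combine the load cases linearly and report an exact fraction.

R_A = 289/3 kN, R_B = 377/3 kN

Load 1 — uniform load w=11 kN/m over full span:
  R_A = wL/2 = 11·12/2 = 66 kN
  R_B = wL/2 = 11·12/2 = 66 kN
Load 2 — applied couple M₀=4 kN·m at a=9 m (b=L-a=3):
  R_A = M₀/L = 4/12 = 1/3 kN
  R_B = -M₀/L = -4/12 = -1/3 kN
Load 3 — triangular load w₀=15 kN/m (0→w₀ over full span):
  R_A = w₀L/6 = 15·12/6 = 30 kN
  R_B = w₀L/3 = 15·12/3 = 60 kN
Superposition: R_A = 289/3 kN, R_B = 377/3 kN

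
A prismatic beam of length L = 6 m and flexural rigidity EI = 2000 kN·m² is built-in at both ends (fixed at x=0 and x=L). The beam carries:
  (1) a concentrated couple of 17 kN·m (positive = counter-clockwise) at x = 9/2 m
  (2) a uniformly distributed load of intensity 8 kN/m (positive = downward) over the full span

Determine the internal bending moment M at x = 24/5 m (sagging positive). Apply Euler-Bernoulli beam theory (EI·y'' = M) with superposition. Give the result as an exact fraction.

M(24/5) = -3189/400 kN·m

Load 1 — applied couple M₀=17 kN·m at a=9/2 m (b=L-a=3/2):
  M_1 = R_Ax - M_A - M₀  [x>a] with R_A=51/16, M_A=85/16 = (51/16)·(24/5) - (85/16) - 17 = -561/80 kN·m
Load 2 — uniform load w=8 kN/m over full span:
  M_2 = wLx/2 - wL²/12 - wx²/2 = 8·6·(24/5)/2 - 8·6²/12 - 8·(24/5)²/2 = -24/25 kN·m
Superposition: M = Σ M_i = -3189/400 kN·m ≈ -7.972500 kN·m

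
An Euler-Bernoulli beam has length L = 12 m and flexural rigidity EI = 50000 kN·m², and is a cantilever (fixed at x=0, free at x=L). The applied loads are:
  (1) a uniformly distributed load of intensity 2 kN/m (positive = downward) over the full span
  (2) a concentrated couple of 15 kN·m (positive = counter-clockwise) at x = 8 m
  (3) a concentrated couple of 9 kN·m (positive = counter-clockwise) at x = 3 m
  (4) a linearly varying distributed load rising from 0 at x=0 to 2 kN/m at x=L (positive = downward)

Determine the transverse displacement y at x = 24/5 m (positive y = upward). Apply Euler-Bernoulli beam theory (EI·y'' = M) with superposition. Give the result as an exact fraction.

Load 1 — uniform load w=2 kN/m over full span:
  y_1 = -wx²(x²-4Lx+6L²)/(24EI) = -2·(24/5)²·((24/5)²-4·12·(24/5)+6·12²)/(24·50000) = -49248/1953125 m
Load 2 — applied couple M₀=15 kN·m at a=8 m (b=L-a=4):
  y_2 = M₀x²/(2EI)  [x≤a] = 15·(24/5)²/(2·50000) = 54/15625 m
Load 3 — applied couple M₀=9 kN·m at a=3 m (b=L-a=9):
  y_3 = M₀a(2x-a)/(2EI)  [x>a] = 9·3·(2·(24/5)-3)/(2·50000) = 891/500000 m
Load 4 — triangular load w₀=2 kN/m (0→w₀ over full span):
  y_4 = (w₀Lx³/12-w₀L²x²/6-w₀x⁵/(120L))/EI = (2·12·(24/5)³/12-2·12²·(24/5)²/6-2·(24/5)⁵/(120·12))/50000 = -867456/48828125 m
Superposition: y = Σ y_i = -58972617/1562500000 m ≈ -0.037742 m

y(24/5) = -58972617/1562500000 m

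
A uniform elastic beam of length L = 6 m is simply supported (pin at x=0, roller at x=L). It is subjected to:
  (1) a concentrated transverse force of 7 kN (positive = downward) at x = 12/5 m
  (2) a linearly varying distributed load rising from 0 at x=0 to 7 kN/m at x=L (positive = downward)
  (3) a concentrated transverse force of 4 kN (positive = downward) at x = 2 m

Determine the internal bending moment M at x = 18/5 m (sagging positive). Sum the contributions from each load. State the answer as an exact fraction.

Load 1 — point force P=7 kN at a=12/5 m (b=L-a=18/5):
  M_1 = Pa(L-x)/L  [x>a] = 7·(12/5)·(6-(18/5))/6 = 168/25 kN·m
Load 2 — triangular load w₀=7 kN/m (0→w₀ over full span):
  M_2 = w₀Lx/6 - w₀x³/(6L) = 7·6·(18/5)/6 - 7·(18/5)³/(6·6) = 2016/125 kN·m
Load 3 — point force P=4 kN at a=2 m (b=L-a=4):
  M_3 = Pa(L-x)/L  [x>a] = 4·2·(6-(18/5))/6 = 16/5 kN·m
Superposition: M = Σ M_i = 3256/125 kN·m ≈ 26.048000 kN·m

M(18/5) = 3256/125 kN·m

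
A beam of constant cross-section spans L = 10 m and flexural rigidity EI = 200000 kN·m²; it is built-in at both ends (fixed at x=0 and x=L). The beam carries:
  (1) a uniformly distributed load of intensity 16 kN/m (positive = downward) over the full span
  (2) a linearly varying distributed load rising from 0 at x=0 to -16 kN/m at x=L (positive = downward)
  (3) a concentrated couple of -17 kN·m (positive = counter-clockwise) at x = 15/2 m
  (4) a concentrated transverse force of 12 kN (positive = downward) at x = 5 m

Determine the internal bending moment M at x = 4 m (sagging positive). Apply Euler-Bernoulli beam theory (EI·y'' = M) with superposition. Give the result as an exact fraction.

Load 1 — uniform load w=16 kN/m over full span:
  M_1 = wLx/2 - wL²/12 - wx²/2 = 16·10·4/2 - 16·10²/12 - 16·4²/2 = 176/3 kN·m
Load 2 — triangular load w₀=-16 kN/m (0→w₀ over full span):
  M_2 = 3w₀Lx/20 - w₀L²/30 - w₀x³/(6L) = 3·(-16)·10·4/20 - (-16)·10²/30 - (-16)·4³/(6·10) = -128/5 kN·m
Load 3 — applied couple M₀=-17 kN·m at a=15/2 m (b=L-a=5/2):
  M_3 = R_Ax - M_A  [x≤a] with R_A=-153/80, M_A=-85/16 = (-153/80)·4 - (-85/16) = -187/80 kN·m
Load 4 — point force P=12 kN at a=5 m (b=L-a=5):
  M_4 = Pb²(3a+b)x/L³ - Pab²/L²  [x≤a] = 12·5²·(3·5+5)·4/10³ - 12·5·5²/10² = 9 kN·m
Superposition: M = Σ M_i = 1907/48 kN·m ≈ 39.729167 kN·m

M(4) = 1907/48 kN·m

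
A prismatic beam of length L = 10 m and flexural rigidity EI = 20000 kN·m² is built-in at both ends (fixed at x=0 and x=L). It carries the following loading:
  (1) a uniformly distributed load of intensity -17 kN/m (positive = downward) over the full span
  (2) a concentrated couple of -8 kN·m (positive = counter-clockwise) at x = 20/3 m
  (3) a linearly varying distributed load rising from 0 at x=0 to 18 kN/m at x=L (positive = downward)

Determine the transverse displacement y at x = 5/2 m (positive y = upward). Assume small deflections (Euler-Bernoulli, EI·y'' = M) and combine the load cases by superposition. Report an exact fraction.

Load 1 — uniform load w=-17 kN/m over full span:
  y_1 = -wx²(L-x)²/(24EI) = -(-17)·(5/2)²·(10-(5/2))²/(24·20000) = 51/4096 m
Load 2 — applied couple M₀=-8 kN·m at a=20/3 m (b=L-a=10/3):
  y_2 = (R_Ax³/6 - M_Ax²/2)/EI  [x≤a] with R_A=-16/15, M_A=-8/3 = ((-16/15)·(5/2)³/6 - (-8/3)·(5/2)²/2)/20000 = 1/3600 m
Load 3 — triangular load w₀=18 kN/m (0→w₀ over full span):
  y_3 = -w₀x²(L-x)²(x+2L)/(120LEI) = -18·(5/2)²·(10-(5/2))²·((5/2)+2·10)/(120·10·20000) = -243/40960 m
Superposition: y = Σ y_i = 12527/1843200 m ≈ 0.006796 m

y(5/2) = 12527/1843200 m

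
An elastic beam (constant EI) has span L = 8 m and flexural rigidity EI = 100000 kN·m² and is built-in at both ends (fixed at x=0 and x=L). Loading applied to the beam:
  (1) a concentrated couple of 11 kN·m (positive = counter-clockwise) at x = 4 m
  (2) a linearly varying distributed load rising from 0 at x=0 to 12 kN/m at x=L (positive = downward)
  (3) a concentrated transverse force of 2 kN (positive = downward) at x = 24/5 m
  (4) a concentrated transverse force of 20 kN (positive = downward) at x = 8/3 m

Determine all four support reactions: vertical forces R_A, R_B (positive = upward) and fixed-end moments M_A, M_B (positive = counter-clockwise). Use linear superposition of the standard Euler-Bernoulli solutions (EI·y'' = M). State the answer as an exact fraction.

R_A = 1726991/54000 kN, M_A = 723461/13500 kN·m, R_B = 2053009/54000 kN, M_B = -672379/13500 kN·m

Load 1 — applied couple M₀=11 kN·m at a=4 m (b=L-a=4):
  R_A = 6M₀ab/L³ = 6·11·4·4/8³ = 33/16 kN
  M_A = M₀b(2a-b)/L² = 11·4·(2·4-4)/8² = 11/4 kN·m
  R_B = -6M₀ab/L³ = -6·11·4·4/8³ = -33/16 kN
  M_B = M₀a(2b-a)/L² = 11·4·(2·4-4)/8² = 11/4 kN·m
Load 2 — triangular load w₀=12 kN/m (0→w₀ over full span):
  R_A = 3w₀L/20 = 3·12·8/20 = 72/5 kN
  M_A = w₀L²/30 = 12·8²/30 = 128/5 kN·m
  R_B = 7w₀L/20 = 7·12·8/20 = 168/5 kN
  M_B = -w₀L²/20 = -12·8²/20 = -192/5 kN·m
Load 3 — point force P=2 kN at a=24/5 m (b=L-a=16/5):
  R_A = Pb²(3a+b)/L³ = 2·(16/5)²·(3·(24/5)+(16/5))/8³ = 88/125 kN
  M_A = Pab²/L² = 2·(24/5)·(16/5)²/8² = 192/125 kN·m
  R_B = Pa²(a+3b)/L³ = 2·(24/5)²·((24/5)+3·(16/5))/8³ = 162/125 kN
  M_B = -Pa²b/L² = -2·(24/5)²·(16/5)/8² = -288/125 kN·m
Load 4 — point force P=20 kN at a=8/3 m (b=L-a=16/3):
  R_A = Pb²(3a+b)/L³ = 20·(16/3)²·(3·(8/3)+(16/3))/8³ = 400/27 kN
  M_A = Pab²/L² = 20·(8/3)·(16/3)²/8² = 640/27 kN·m
  R_B = Pa²(a+3b)/L³ = 20·(8/3)²·((8/3)+3·(16/3))/8³ = 140/27 kN
  M_B = -Pa²b/L² = -20·(8/3)²·(16/3)/8² = -320/27 kN·m
Superposition: R_A = 1726991/54000 kN, M_A = 723461/13500 kN·m, R_B = 2053009/54000 kN, M_B = -672379/13500 kN·m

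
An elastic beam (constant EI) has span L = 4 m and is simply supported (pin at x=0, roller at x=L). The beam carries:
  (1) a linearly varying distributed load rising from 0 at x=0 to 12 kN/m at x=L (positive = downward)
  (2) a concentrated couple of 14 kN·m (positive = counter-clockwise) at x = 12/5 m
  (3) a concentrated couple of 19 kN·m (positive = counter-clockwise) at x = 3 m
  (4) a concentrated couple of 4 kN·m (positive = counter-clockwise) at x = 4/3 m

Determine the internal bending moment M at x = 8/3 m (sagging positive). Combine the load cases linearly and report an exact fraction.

M(8/3) = 500/27 kN·m

Load 1 — triangular load w₀=12 kN/m (0→w₀ over full span):
  M_1 = w₀Lx/6 - w₀x³/(6L) = 12·4·(8/3)/6 - 12·(8/3)³/(6·4) = 320/27 kN·m
Load 2 — applied couple M₀=14 kN·m at a=12/5 m (b=L-a=8/5):
  M_2 = M₀x/L - M₀  [x>a] = 14·(8/3)/4 - 14 = -14/3 kN·m
Load 3 — applied couple M₀=19 kN·m at a=3 m (b=L-a=1):
  M_3 = M₀x/L  [x≤a] = 19·(8/3)/4 = 38/3 kN·m
Load 4 — applied couple M₀=4 kN·m at a=4/3 m (b=L-a=8/3):
  M_4 = M₀x/L - M₀  [x>a] = 4·(8/3)/4 - 4 = -4/3 kN·m
Superposition: M = Σ M_i = 500/27 kN·m ≈ 18.518519 kN·m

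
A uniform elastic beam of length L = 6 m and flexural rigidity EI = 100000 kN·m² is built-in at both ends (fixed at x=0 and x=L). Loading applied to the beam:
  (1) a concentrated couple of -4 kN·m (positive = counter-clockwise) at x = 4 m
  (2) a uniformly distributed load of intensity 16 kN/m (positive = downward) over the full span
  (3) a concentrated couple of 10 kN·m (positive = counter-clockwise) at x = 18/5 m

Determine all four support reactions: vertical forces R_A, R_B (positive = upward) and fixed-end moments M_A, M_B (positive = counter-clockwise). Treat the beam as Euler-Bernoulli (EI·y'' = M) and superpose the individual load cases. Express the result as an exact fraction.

Load 1 — applied couple M₀=-4 kN·m at a=4 m (b=L-a=2):
  R_A = 6M₀ab/L³ = 6·(-4)·4·2/6³ = -8/9 kN
  M_A = M₀b(2a-b)/L² = (-4)·2·(2·4-2)/6² = -4/3 kN·m
  R_B = -6M₀ab/L³ = -6·(-4)·4·2/6³ = 8/9 kN
  M_B = M₀a(2b-a)/L² = (-4)·4·(2·2-4)/6² = 0 kN·m
Load 2 — uniform load w=16 kN/m over full span:
  R_A = wL/2 = 16·6/2 = 48 kN
  M_A = wL²/12 = 16·6²/12 = 48 kN·m
  R_B = wL/2 = 16·6/2 = 48 kN
  M_B = -wL²/12 = -16·6²/12 = -48 kN·m
Load 3 — applied couple M₀=10 kN·m at a=18/5 m (b=L-a=12/5):
  R_A = 6M₀ab/L³ = 6·10·(18/5)·(12/5)/6³ = 12/5 kN
  M_A = M₀b(2a-b)/L² = 10·(12/5)·(2·(18/5)-(12/5))/6² = 16/5 kN·m
  R_B = -6M₀ab/L³ = -6·10·(18/5)·(12/5)/6³ = -12/5 kN
  M_B = M₀a(2b-a)/L² = 10·(18/5)·(2·(12/5)-(18/5))/6² = 6/5 kN·m
Superposition: R_A = 2228/45 kN, M_A = 748/15 kN·m, R_B = 2092/45 kN, M_B = -234/5 kN·m

R_A = 2228/45 kN, M_A = 748/15 kN·m, R_B = 2092/45 kN, M_B = -234/5 kN·m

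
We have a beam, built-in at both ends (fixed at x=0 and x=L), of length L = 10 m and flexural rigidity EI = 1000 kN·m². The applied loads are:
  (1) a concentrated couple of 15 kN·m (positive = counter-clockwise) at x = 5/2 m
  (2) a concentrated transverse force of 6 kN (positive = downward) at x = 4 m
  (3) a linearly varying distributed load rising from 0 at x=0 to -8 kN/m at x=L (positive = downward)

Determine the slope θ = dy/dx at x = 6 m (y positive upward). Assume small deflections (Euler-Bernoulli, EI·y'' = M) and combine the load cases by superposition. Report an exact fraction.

Load 1 — applied couple M₀=15 kN·m at a=5/2 m (b=L-a=15/2):
  θ_1 = (R_Ax²/2 - M_Ax - M₀(x-a))/EI  [x>a] with R_A=27/16, M_A=-45/16 = ((27/16)·6²/2 - (-45/16)·6 - 15·(6-(5/2)))/1000 = -21/4000 rad
Load 2 — point force P=6 kN at a=4 m (b=L-a=6):
  θ_2 = Pa²(L-x)(2bL-(3b+a)(L-x))/(2L³EI)  [x>a] = 6·4²·(10-6)·(2·6·10-(3·6+4)·(10-6))/(2·10³·1000) = 96/15625 rad
Load 3 — triangular load w₀=-8 kN/m (0→w₀ over full span):
  θ_3 = -w₀(2x(L-x)(L-2x)(x+2L)+x²(L-x)²)/(120LEI) = -(-8)·(2·6·(10-6)·(10-2·6)·(6+2·10)+6²·(10-6)²)/(120·10·1000) = -8/625 rad
Superposition: θ = Σ θ_i = -5953/500000 rad ≈ -0.011906 rad

θ(6) = -5953/500000 rad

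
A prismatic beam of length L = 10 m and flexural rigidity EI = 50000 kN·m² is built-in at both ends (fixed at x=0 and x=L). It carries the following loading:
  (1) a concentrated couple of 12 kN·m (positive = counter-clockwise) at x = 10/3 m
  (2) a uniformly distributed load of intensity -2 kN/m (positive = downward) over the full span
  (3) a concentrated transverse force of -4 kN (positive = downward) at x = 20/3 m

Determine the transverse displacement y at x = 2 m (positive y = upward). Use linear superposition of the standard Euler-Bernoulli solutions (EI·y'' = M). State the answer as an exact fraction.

Load 1 — applied couple M₀=12 kN·m at a=10/3 m (b=L-a=20/3):
  y_1 = (R_Ax³/6 - M_Ax²/2)/EI  [x≤a] with R_A=8/5, M_A=0 = ((8/5)·2³/6 - 0·2²/2)/50000 = 2/46875 m
Load 2 — uniform load w=-2 kN/m over full span:
  y_2 = -wx²(L-x)²/(24EI) = -(-2)·2²·(10-2)²/(24·50000) = 4/9375 m
Load 3 — point force P=-4 kN at a=20/3 m (b=L-a=10/3):
  y_3 = -Pb²x²(3aL-(3a+b)x)/(6L³EI)  [x≤a] = -(-4)·(10/3)²·2²·(3·(20/3)·10-(3·(20/3)+(10/3))·2)/(6·10³·50000) = 23/253125 m
Superposition: y = Σ y_i = 709/1265625 m ≈ 0.000560 m

y(2) = 709/1265625 m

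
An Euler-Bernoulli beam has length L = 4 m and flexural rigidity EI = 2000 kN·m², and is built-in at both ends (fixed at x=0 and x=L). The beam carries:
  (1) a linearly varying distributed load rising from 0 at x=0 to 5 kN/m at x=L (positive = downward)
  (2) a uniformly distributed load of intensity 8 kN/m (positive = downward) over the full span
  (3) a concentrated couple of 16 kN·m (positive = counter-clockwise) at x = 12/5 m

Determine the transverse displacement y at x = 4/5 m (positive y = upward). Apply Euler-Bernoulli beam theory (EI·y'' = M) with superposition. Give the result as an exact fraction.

Load 1 — triangular load w₀=5 kN/m (0→w₀ over full span):
  y_1 = -w₀x²(L-x)²(x+2L)/(120LEI) = -5·(4/5)²·(4-(4/5))²·((4/5)+2·4)/(120·4·2000) = -352/1171875 m
Load 2 — uniform load w=8 kN/m over full span:
  y_2 = -wx²(L-x)²/(24EI) = -8·(4/5)²·(4-(4/5))²/(24·2000) = -256/234375 m
Load 3 — applied couple M₀=16 kN·m at a=12/5 m (b=L-a=8/5):
  y_3 = (R_Ax³/6 - M_Ax²/2)/EI  [x≤a] with R_A=144/25, M_A=128/25 = ((144/25)·(4/5)³/6 - (128/25)·(4/5)²/2)/2000 = -224/390625 m
Superposition: y = Σ y_i = -768/390625 m ≈ -0.001966 m

y(4/5) = -768/390625 m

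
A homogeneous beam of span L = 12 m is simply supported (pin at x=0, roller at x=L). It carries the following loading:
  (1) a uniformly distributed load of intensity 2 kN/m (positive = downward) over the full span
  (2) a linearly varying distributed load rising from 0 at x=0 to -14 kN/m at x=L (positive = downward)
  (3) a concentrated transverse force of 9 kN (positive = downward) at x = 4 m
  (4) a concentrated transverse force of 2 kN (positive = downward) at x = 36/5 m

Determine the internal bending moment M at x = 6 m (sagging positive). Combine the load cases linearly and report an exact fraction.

Load 1 — uniform load w=2 kN/m over full span:
  M_1 = wx(L-x)/2 = 2·6·(12-6)/2 = 36 kN·m
Load 2 — triangular load w₀=-14 kN/m (0→w₀ over full span):
  M_2 = w₀Lx/6 - w₀x³/(6L) = (-14)·12·6/6 - (-14)·6³/(6·12) = -126 kN·m
Load 3 — point force P=9 kN at a=4 m (b=L-a=8):
  M_3 = Pa(L-x)/L  [x>a] = 9·4·(12-6)/12 = 18 kN·m
Load 4 — point force P=2 kN at a=36/5 m (b=L-a=24/5):
  M_4 = Pbx/L  [x≤a] = 2·(24/5)·6/12 = 24/5 kN·m
Superposition: M = Σ M_i = -336/5 kN·m ≈ -67.200000 kN·m

M(6) = -336/5 kN·m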